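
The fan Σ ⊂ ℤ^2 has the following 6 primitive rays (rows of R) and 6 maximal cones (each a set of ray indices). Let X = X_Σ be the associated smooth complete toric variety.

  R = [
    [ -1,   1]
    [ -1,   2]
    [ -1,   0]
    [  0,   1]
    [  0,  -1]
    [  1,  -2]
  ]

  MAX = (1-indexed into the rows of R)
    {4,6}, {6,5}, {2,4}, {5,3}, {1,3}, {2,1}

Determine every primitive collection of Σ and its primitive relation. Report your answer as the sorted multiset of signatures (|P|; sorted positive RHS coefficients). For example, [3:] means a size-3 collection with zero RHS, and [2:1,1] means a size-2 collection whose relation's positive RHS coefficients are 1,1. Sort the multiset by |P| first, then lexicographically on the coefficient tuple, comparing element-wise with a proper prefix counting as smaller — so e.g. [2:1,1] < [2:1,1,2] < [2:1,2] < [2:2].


Δ(Σ) — 6 vertices, 9 min non-faces:

  • {2,6}:  v_{2} + v_{6} = 0  →  sig = [2:]
  • {4,5}:  v_{4} + v_{5} = 0  →  sig = [2:]
  • {1,4}:  v_{1} + v_{4} = v_{2}  →  sig = [2:1]
  • {1,5}:  v_{1} + v_{5} = v_{3}  →  sig = [2:1]
  • {1,6}:  v_{1} + v_{6} = v_{5}  →  sig = [2:1]
  • {2,5}:  v_{2} + v_{5} = v_{1}  →  sig = [2:1]
  • {3,4}:  v_{3} + v_{4} = v_{1}  →  sig = [2:1]
  • {2,3}:  v_{2} + v_{3} = 2·v_{1}  →  sig = [2:2]
  • {3,6}:  v_{3} + v_{6} = 2·v_{5}  →  sig = [2:2]

so the primitive-relation signature multiset is
    [2:]
    [2:]
    [2:1]
    [2:1]
    [2:1]
    [2:1]
    [2:1]
    [2:2]
    [2:2]


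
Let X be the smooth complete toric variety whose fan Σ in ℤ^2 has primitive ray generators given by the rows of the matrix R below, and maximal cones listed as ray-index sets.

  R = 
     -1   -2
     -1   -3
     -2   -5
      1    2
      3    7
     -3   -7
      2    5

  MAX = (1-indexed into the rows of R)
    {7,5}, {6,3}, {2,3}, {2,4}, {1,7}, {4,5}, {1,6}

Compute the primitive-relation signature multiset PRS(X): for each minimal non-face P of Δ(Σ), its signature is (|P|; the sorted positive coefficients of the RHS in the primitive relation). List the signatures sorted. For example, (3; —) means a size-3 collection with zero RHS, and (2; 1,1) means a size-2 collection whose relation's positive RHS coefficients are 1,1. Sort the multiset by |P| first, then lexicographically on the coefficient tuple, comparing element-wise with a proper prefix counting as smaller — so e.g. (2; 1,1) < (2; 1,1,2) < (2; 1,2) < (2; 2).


14 minimal non-faces of Δ(Σ) (on 7 rays):

  P = {1,4}:  v_{1} + v_{4} = 0  so sig = (2; —)
  P = {3,7}:  v_{3} + v_{7} = 0  so sig = (2; —)
  P = {5,6}:  v_{5} + v_{6} = 0  so sig = (2; —)
  P = {1,2}:  v_{1} + v_{2} = v_{3}  so sig = (2; 1)
  P = {1,3}:  v_{1} + v_{3} = v_{6}  so sig = (2; 1)
  P = {1,5}:  v_{1} + v_{5} = v_{7}  so sig = (2; 1)
  P = {2,7}:  v_{2} + v_{7} = v_{4}  so sig = (2; 1)
  P = {3,4}:  v_{3} + v_{4} = v_{2}  so sig = (2; 1)
  P = {3,5}:  v_{3} + v_{5} = v_{4}  so sig = (2; 1)
  P = {4,6}:  v_{4} + v_{6} = v_{3}  so sig = (2; 1)
  P = {4,7}:  v_{4} + v_{7} = v_{5}  so sig = (2; 1)
  P = {6,7}:  v_{6} + v_{7} = v_{1}  so sig = (2; 1)
  P = {2,5}:  v_{2} + v_{5} = 2·v_{4}  so sig = (2; 2)
  P = {2,6}:  v_{2} + v_{6} = 2·v_{3}  so sig = (2; 2)

Hence PRS(X_Σ) =
[(2; —), (2; —), (2; —), (2; 1), (2; 1), (2; 1), (2; 1), (2; 1), (2; 1), (2; 1), (2; 1), (2; 1), (2; 2), (2; 2)]


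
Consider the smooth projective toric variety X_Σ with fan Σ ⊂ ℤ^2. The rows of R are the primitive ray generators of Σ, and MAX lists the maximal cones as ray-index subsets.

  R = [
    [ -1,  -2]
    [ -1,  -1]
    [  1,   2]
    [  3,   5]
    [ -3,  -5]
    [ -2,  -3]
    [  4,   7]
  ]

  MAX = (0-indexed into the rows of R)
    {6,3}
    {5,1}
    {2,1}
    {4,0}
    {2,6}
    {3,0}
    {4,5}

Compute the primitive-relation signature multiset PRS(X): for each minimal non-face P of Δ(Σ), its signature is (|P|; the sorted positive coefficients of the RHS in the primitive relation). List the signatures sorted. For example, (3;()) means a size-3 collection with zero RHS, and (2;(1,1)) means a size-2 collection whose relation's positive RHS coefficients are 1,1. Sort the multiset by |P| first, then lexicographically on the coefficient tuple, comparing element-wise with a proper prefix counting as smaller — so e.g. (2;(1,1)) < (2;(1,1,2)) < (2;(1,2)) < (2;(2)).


Minimal non-faces — 14 found among 7 rays, 7 max cones:

  P={0,2}:  v_{0} + v_{2} = 0  ⇒ sig = (2;())
  P={3,4}:  v_{3} + v_{4} = 0  ⇒ sig = (2;())
  P={0,1}:  v_{0} + v_{1} = v_{5}  ⇒ sig = (2;(1))
  P={0,5}:  v_{0} + v_{5} = v_{4}  ⇒ sig = (2;(1))
  P={0,6}:  v_{0} + v_{6} = v_{3}  ⇒ sig = (2;(1))
  P={2,3}:  v_{2} + v_{3} = v_{6}  ⇒ sig = (2;(1))
  P={2,4}:  v_{2} + v_{4} = v_{5}  ⇒ sig = (2;(1))
  P={2,5}:  v_{2} + v_{5} = v_{1}  ⇒ sig = (2;(1))
  P={3,5}:  v_{3} + v_{5} = v_{2}  ⇒ sig = (2;(1))
  P={4,6}:  v_{4} + v_{6} = v_{2}  ⇒ sig = (2;(1))
  P={1,3}:  v_{1} + v_{3} = 2·v_{2}  ⇒ sig = (2;(2))
  P={1,4}:  v_{1} + v_{4} = 2·v_{5}  ⇒ sig = (2;(2))
  P={5,6}:  v_{5} + v_{6} = 2·v_{2}  ⇒ sig = (2;(2))
  P={1,6}:  v_{1} + v_{6} = 3·v_{2}  ⇒ sig = (2;(3))

Signatures (|P|; sorted positive RHS coefficients), sorted:
    |P|=2: 14 collections, coeffs (), (), (1), (1), (1), (1), (1), (1), (1), (1), (2), (2), (2), (3)


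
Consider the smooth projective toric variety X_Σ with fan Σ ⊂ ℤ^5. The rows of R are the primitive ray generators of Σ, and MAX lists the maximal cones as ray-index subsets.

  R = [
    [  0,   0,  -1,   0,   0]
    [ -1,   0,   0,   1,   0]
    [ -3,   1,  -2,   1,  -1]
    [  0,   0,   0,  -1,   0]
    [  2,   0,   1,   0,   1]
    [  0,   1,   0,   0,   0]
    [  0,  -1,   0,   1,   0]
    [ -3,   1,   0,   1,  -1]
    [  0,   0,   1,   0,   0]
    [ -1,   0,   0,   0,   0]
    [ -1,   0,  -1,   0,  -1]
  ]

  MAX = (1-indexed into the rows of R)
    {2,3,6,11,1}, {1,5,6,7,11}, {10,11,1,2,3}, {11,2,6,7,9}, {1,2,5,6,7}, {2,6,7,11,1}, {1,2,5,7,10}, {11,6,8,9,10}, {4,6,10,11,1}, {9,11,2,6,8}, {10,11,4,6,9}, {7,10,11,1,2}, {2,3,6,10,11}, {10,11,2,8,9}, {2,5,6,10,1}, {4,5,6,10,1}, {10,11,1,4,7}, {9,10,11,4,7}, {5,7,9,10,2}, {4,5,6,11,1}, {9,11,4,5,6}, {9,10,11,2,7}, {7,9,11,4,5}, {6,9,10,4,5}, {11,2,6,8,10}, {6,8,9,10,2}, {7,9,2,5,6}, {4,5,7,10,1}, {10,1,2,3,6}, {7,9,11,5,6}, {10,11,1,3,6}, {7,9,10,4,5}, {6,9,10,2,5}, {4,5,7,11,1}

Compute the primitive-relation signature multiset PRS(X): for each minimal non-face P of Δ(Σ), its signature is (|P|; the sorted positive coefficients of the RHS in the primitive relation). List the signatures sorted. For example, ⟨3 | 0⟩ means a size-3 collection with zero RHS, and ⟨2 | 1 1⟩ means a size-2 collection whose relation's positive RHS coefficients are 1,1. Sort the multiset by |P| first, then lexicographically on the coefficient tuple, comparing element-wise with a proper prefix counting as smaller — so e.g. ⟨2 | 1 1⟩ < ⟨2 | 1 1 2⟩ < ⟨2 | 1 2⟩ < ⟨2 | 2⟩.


Primitive collections (17):

  {1,9}:  v_{1} + v_{9} = 0  →  sig = ⟨2 | 0⟩
  {2,4}:  v_{2} + v_{4} = v_{10}  →  sig = ⟨2 | 1⟩
  {3,5}:  v_{3} + v_{5} = v_{1} + v_{2} + v_{6}  →  sig = ⟨2 | 1 1 1⟩
  {5,8}:  v_{5} + v_{8} = v_{2} + v_{6} + v_{9}  →  sig = ⟨2 | 1 1 1⟩
  {1,8}:  v_{1} + v_{8} = v_{2} + v_{6} + v_{10} + v_{11}  →  sig = ⟨2 | 1 1 1 1⟩
  {3,9}:  v_{3} + v_{9} = v_{2} + v_{6} + v_{10} + v_{11}  →  sig = ⟨2 | 1 1 1 1⟩
  {3,4}:  v_{3} + v_{4} = v_{1} + v_{6} + 2·v_{10} + v_{11}  →  sig = ⟨2 | 1 1 1 2⟩
  {4,8}:  v_{4} + v_{8} = v_{6} + v_{9} + 2·v_{10} + v_{11}  →  sig = ⟨2 | 1 1 1 2⟩
  {3,7}:  v_{3} + v_{7} = v_{1} + 2·v_{2} + v_{11}  →  sig = ⟨2 | 1 1 2⟩
  {7,8}:  v_{7} + v_{8} = 2·v_{2} + v_{9} + v_{11}  →  sig = ⟨2 | 1 1 2⟩
  {3,8}:  v_{3} + v_{8} = 2·v_{2} + 2·v_{6} + 2·v_{10} + 2·v_{11}  →  sig = ⟨2 | 2 2 2 2⟩
  {4,6,7}:  v_{4} + v_{6} + v_{7} = 0  →  sig = ⟨3 | 0⟩
  {5,10,11}:  v_{5} + v_{10} + v_{11} = 0  →  sig = ⟨3 | 0⟩
  {6,7,10}:  v_{6} + v_{7} + v_{10} = v_{2}  →  sig = ⟨3 | 1⟩
  {2,5,11}:  v_{2} + v_{5} + v_{11} = v_{6} + v_{7}  →  sig = ⟨3 | 1 1⟩
  {1,2,6,10,11}:  v_{1} + v_{2} + v_{6} + v_{10} + v_{11} = v_{3}  →  sig = ⟨5 | 1⟩
  {2,6,9,10,11}:  v_{2} + v_{6} + v_{9} + v_{10} + v_{11} = v_{8}  →  sig = ⟨5 | 1⟩

Sorted signature multiset PRS(X):
    ⟨2 | 0⟩
    ⟨2 | 1⟩
    ⟨2 | 1 1 1⟩
    ⟨2 | 1 1 1⟩
    ⟨2 | 1 1 1 1⟩
    ⟨2 | 1 1 1 1⟩
    ⟨2 | 1 1 1 2⟩
    ⟨2 | 1 1 1 2⟩
    ⟨2 | 1 1 2⟩
    ⟨2 | 1 1 2⟩
    ⟨2 | 2 2 2 2⟩
    ⟨3 | 0⟩
    ⟨3 | 0⟩
    ⟨3 | 1⟩
    ⟨3 | 1 1⟩
    ⟨5 | 1⟩
    ⟨5 | 1⟩


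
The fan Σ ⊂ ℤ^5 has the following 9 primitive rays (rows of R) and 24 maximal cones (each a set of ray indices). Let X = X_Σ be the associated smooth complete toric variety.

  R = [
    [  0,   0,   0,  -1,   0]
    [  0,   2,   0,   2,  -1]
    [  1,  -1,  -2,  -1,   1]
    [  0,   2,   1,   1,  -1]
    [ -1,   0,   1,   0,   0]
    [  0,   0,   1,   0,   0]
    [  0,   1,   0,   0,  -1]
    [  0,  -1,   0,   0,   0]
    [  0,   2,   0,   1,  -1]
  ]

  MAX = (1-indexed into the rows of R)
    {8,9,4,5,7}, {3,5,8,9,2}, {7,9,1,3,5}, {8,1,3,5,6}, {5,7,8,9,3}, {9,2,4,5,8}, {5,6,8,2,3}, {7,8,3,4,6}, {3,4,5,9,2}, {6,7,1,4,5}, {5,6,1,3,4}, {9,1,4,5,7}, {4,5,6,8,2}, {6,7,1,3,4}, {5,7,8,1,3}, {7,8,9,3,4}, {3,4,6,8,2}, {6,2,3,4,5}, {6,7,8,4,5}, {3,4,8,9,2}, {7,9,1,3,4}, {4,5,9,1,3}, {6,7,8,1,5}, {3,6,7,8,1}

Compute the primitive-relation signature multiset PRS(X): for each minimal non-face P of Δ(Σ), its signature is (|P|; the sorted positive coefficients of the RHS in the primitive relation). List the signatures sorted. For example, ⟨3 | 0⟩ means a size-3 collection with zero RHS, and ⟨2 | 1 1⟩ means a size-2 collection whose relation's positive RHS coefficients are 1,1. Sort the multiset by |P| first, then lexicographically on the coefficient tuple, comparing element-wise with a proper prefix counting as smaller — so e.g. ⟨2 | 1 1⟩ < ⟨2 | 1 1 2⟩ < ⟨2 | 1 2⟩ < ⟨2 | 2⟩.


Primitive collections (8):

  {1,2}:  v_{1} + v_{2} = v_{9} — sig = ⟨2 | 1⟩
  {6,9}:  v_{6} + v_{9} = v_{4} — sig = ⟨2 | 1⟩
  {2,7}:  v_{2} + v_{7} = v_{8} + 2·v_{9} — sig = ⟨2 | 1 2⟩
  {1,8,9}:  v_{1} + v_{8} + v_{9} = v_{7} — sig = ⟨3 | 1⟩
  {1,4,8}:  v_{1} + v_{4} + v_{8} = v_{6} + v_{7} — sig = ⟨3 | 1 1⟩
  {3,4,5,8}:  v_{3} + v_{4} + v_{5} + v_{8} = 0 — sig = ⟨4 | 0⟩
  {3,5,6,7}:  v_{3} + v_{5} + v_{6} + v_{7} = v_{1} — sig = ⟨4 | 1⟩
  {3,4,5,7}:  v_{3} + v_{4} + v_{5} + v_{7} = v_{1} + v_{9} — sig = ⟨4 | 1 1⟩

so the primitive-relation signature multiset is
{ ⟨2 | 1⟩ ×2,  ⟨2 | 1 2⟩,  ⟨3 | 1⟩,  ⟨3 | 1 1⟩,  ⟨4 | 0⟩,  ⟨4 | 1⟩,  ⟨4 | 1 1⟩ }


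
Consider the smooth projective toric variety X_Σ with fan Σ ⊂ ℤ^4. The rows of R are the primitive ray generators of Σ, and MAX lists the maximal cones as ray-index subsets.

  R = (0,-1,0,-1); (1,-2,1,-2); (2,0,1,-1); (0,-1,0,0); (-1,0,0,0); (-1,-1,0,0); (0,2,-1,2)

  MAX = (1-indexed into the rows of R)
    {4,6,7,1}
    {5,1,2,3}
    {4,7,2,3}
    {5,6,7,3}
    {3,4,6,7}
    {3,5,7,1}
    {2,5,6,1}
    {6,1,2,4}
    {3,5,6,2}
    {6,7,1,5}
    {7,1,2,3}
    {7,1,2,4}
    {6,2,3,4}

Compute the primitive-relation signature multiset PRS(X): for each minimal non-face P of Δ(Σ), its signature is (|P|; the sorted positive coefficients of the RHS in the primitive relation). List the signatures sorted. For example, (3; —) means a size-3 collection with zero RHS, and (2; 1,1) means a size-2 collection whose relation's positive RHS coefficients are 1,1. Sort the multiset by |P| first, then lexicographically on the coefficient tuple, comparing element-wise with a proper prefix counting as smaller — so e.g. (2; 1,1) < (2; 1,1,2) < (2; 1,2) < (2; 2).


Δ(Σ) — 7 vertices, 5 min non-faces:

  • {4,5}:  v_{4} + v_{5} = v_{6}  so sig = (2; 1)
  • {2,5,7}:  v_{2} + v_{5} + v_{7} = 0  so sig = (3; —)
  • {1,3,6}:  v_{1} + v_{3} + v_{6} = v_{2}  so sig = (3; 1)
  • {2,6,7}:  v_{2} + v_{6} + v_{7} = v_{4}  so sig = (3; 1)
  • {1,3,4}:  v_{1} + v_{3} + v_{4} = 2·v_{2} + v_{7}  so sig = (3; 1,2)

Hence PRS(X_Σ) =
    (2; 1)
    (3; —)
    (3; 1)
    (3; 1)
    (3; 1,2)


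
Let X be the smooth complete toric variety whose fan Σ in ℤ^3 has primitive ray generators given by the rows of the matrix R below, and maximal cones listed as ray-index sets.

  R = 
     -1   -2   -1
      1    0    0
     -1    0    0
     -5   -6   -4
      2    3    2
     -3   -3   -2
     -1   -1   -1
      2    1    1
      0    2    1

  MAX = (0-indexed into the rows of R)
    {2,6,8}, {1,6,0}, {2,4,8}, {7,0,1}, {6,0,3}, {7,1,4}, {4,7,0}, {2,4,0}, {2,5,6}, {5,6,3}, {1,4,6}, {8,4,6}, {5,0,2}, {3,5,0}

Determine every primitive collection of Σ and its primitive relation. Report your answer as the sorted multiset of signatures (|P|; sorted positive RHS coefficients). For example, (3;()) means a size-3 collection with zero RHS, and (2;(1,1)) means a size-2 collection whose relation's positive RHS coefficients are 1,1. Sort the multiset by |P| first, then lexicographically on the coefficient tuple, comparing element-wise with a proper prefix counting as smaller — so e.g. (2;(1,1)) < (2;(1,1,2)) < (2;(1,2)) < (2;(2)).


Σ has 20 primitive collections:

  P = {1,2}:  v_{1} + v_{2} = 0 — sig = (2;())
  P = {0,8}:  v_{0} + v_{8} = v_{2} — sig = (2;(1))
  P = {3,4}:  v_{3} + v_{4} = v_{5} — sig = (2;(1))
  P = {4,5}:  v_{4} + v_{5} = v_{2} — sig = (2;(1))
  P = {5,7}:  v_{5} + v_{7} = v_{0} — sig = (2;(1))
  P = {6,7}:  v_{6} + v_{7} = v_{1} — sig = (2;(1))
  P = {7,8}:  v_{7} + v_{8} = v_{4} — sig = (2;(1))
  P = {1,5}:  v_{1} + v_{5} = v_{0} + v_{6} — sig = (2;(1,1))
  P = {1,8}:  v_{1} + v_{8} = v_{4} + v_{6} — sig = (2;(1,1))
  P = {2,7}:  v_{2} + v_{7} = v_{0} + v_{4} — sig = (2;(1,1))
  P = {3,8}:  v_{3} + v_{8} = v_{2} + v_{5} + v_{6} — sig = (2;(1,1,1))
  P = {3,7}:  v_{3} + v_{7} = 2·v_{0} + v_{6} — sig = (2;(1,2))
  P = {5,8}:  v_{5} + v_{8} = 2·v_{2} + v_{6} — sig = (2;(1,2))
  P = {2,3}:  v_{2} + v_{3} = 2·v_{5} — sig = (2;(2))
  P = {1,3}:  v_{1} + v_{3} = 2·v_{0} + 2·v_{6} — sig = (2;(2,2))
  P = {0,4,6}:  v_{0} + v_{4} + v_{6} = 0 — sig = (3;())
  P = {0,1,4}:  v_{0} + v_{1} + v_{4} = v_{7} — sig = (3;(1))
  P = {0,2,6}:  v_{0} + v_{2} + v_{6} = v_{5} — sig = (3;(1))
  P = {0,5,6}:  v_{0} + v_{5} + v_{6} = v_{3} — sig = (3;(1))
  P = {2,4,6}:  v_{2} + v_{4} + v_{6} = v_{8} — sig = (3;(1))

Sorted signature multiset PRS(X):
{ (2;()),  (2;(1)) ×6,  (2;(1,1)) ×3,  (2;(1,1,1)),  (2;(1,2)) ×2,  (2;(2)),  (2;(2,2)),  (3;()),  (3;(1)) ×4 }


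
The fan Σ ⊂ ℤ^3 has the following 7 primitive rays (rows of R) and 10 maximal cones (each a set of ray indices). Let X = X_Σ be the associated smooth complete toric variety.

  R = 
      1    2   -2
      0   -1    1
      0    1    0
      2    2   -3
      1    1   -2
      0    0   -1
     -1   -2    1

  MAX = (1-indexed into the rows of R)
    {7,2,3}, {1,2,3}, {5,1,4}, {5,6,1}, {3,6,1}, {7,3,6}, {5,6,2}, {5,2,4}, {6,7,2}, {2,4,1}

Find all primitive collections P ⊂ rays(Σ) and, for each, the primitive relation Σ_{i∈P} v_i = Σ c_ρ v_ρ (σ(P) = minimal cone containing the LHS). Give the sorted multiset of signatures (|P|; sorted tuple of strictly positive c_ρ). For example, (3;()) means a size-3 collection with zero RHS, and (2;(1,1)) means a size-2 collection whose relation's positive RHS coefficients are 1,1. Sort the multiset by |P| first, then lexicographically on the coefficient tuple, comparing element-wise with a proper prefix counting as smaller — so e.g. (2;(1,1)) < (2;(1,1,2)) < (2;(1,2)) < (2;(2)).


The 9 primitive collections of Σ (r=7, n=3):

  • {1,7}:  v_{1} + v_{7} = v_{6} — sig = (2;(1))
  • {3,5}:  v_{3} + v_{5} = v_{1} — sig = (2;(1))
  • {4,7}:  v_{4} + v_{7} = v_{2} + v_{5} + v_{6} — sig = (2;(1,1,1))
  • {3,4}:  v_{3} + v_{4} = 2·v_{1} + v_{2} — sig = (2;(1,2))
  • {5,7}:  v_{5} + v_{7} = v_{2} + 2·v_{6} — sig = (2;(1,2))
  • {4,6}:  v_{4} + v_{6} = 2·v_{5} — sig = (2;(2))
  • {2,3,6}:  v_{2} + v_{3} + v_{6} = 0 — sig = (3;())
  • {1,2,5}:  v_{1} + v_{2} + v_{5} = v_{4} — sig = (3;(1))
  • {1,2,6}:  v_{1} + v_{2} + v_{6} = v_{5} — sig = (3;(1))

Sorted signature multiset PRS(X):
[(2;(1)), (2;(1)), (2;(1,1,1)), (2;(1,2)), (2;(1,2)), (2;(2)), (3;()), (3;(1)), (3;(1))]


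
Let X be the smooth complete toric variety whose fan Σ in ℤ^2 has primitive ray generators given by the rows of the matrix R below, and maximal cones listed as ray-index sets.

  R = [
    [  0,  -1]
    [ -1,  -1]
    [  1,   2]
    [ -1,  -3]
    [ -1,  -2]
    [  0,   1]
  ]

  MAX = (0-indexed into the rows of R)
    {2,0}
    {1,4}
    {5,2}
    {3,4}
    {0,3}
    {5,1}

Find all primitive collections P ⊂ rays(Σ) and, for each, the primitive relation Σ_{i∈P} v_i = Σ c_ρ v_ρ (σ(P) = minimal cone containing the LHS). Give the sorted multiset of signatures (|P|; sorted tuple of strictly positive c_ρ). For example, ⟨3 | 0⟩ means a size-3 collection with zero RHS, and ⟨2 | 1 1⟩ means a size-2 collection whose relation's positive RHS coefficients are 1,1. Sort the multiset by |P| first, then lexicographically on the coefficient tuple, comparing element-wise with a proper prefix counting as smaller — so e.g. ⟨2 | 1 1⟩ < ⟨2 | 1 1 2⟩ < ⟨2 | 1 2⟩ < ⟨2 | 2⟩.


9 minimal non-faces of Δ(Σ) (on 6 rays):

  P = {0,5}:  v_{0} + v_{5} = 0 ; sig = ⟨2 | 0⟩
  P = {2,4}:  v_{2} + v_{4} = 0 ; sig = ⟨2 | 0⟩
  P = {0,1}:  v_{0} + v_{1} = v_{4} ; sig = ⟨2 | 1⟩
  P = {0,4}:  v_{0} + v_{4} = v_{3} ; sig = ⟨2 | 1⟩
  P = {1,2}:  v_{1} + v_{2} = v_{5} ; sig = ⟨2 | 1⟩
  P = {2,3}:  v_{2} + v_{3} = v_{0} ; sig = ⟨2 | 1⟩
  P = {3,5}:  v_{3} + v_{5} = v_{4} ; sig = ⟨2 | 1⟩
  P = {4,5}:  v_{4} + v_{5} = v_{1} ; sig = ⟨2 | 1⟩
  P = {1,3}:  v_{1} + v_{3} = 2·v_{4} ; sig = ⟨2 | 2⟩

Sorted signature multiset PRS(X):
[⟨2 | 0⟩, ⟨2 | 0⟩, ⟨2 | 1⟩, ⟨2 | 1⟩, ⟨2 | 1⟩, ⟨2 | 1⟩, ⟨2 | 1⟩, ⟨2 | 1⟩, ⟨2 | 2⟩]


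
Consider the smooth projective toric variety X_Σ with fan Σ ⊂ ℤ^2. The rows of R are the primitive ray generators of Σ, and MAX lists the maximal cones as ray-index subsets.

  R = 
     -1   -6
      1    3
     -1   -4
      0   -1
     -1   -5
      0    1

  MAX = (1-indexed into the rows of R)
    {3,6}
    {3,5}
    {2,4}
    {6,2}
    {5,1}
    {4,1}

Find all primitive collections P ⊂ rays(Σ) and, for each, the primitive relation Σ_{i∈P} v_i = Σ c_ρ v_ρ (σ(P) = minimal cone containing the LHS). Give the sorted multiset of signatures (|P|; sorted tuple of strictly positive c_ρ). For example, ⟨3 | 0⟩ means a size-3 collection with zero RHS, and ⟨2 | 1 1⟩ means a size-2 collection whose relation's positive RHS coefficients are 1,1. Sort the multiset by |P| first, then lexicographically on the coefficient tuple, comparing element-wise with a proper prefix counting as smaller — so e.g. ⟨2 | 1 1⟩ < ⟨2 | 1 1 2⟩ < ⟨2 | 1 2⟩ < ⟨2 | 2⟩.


9 collections generate NE(X_Σ); each relation:

  P={4,6}:  v_{4} + v_{6} = 0 — sig = ⟨2 | 0⟩
  P={1,6}:  v_{1} + v_{6} = v_{5} — sig = ⟨2 | 1⟩
  P={2,3}:  v_{2} + v_{3} = v_{4} — sig = ⟨2 | 1⟩
  P={3,4}:  v_{3} + v_{4} = v_{5} — sig = ⟨2 | 1⟩
  P={4,5}:  v_{4} + v_{5} = v_{1} — sig = ⟨2 | 1⟩
  P={5,6}:  v_{5} + v_{6} = v_{3} — sig = ⟨2 | 1⟩
  P={1,3}:  v_{1} + v_{3} = 2·v_{5} — sig = ⟨2 | 2⟩
  P={2,5}:  v_{2} + v_{5} = 2·v_{4} — sig = ⟨2 | 2⟩
  P={1,2}:  v_{1} + v_{2} = 3·v_{4} — sig = ⟨2 | 3⟩

Hence PRS(X_Σ) =
{ ⟨2 | 0⟩,  ⟨2 | 1⟩ ×5,  ⟨2 | 2⟩ ×2,  ⟨2 | 3⟩ }


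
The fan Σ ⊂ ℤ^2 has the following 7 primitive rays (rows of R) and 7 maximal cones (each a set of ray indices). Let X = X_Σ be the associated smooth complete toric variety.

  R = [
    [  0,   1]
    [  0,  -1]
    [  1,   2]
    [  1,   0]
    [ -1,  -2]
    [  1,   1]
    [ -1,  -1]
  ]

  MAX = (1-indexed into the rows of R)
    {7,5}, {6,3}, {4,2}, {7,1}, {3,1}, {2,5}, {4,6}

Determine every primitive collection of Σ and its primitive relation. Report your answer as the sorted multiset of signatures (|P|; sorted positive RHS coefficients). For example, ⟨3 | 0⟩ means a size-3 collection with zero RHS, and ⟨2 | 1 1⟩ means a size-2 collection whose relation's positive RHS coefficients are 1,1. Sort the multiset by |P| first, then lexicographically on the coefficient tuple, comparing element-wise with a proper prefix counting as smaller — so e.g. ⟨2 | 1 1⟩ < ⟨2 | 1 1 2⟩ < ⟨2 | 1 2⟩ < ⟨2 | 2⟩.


Δ(Σ) — 7 vertices, 14 min non-faces:

  P={1,2}:  v_{1} + v_{2} = 0 ; sig = ⟨2 | 0⟩
  P={3,5}:  v_{3} + v_{5} = 0 ; sig = ⟨2 | 0⟩
  P={6,7}:  v_{6} + v_{7} = 0 ; sig = ⟨2 | 0⟩
  P={1,4}:  v_{1} + v_{4} = v_{6} ; sig = ⟨2 | 1⟩
  P={1,5}:  v_{1} + v_{5} = v_{7} ; sig = ⟨2 | 1⟩
  P={1,6}:  v_{1} + v_{6} = v_{3} ; sig = ⟨2 | 1⟩
  P={2,3}:  v_{2} + v_{3} = v_{6} ; sig = ⟨2 | 1⟩
  P={2,6}:  v_{2} + v_{6} = v_{4} ; sig = ⟨2 | 1⟩
  P={2,7}:  v_{2} + v_{7} = v_{5} ; sig = ⟨2 | 1⟩
  P={3,7}:  v_{3} + v_{7} = v_{1} ; sig = ⟨2 | 1⟩
  P={4,7}:  v_{4} + v_{7} = v_{2} ; sig = ⟨2 | 1⟩
  P={5,6}:  v_{5} + v_{6} = v_{2} ; sig = ⟨2 | 1⟩
  P={3,4}:  v_{3} + v_{4} = 2·v_{6} ; sig = ⟨2 | 2⟩
  P={4,5}:  v_{4} + v_{5} = 2·v_{2} ; sig = ⟨2 | 2⟩

Sorted signature multiset PRS(X):
{ ⟨2 | 0⟩ ×3,  ⟨2 | 1⟩ ×9,  ⟨2 | 2⟩ ×2 }


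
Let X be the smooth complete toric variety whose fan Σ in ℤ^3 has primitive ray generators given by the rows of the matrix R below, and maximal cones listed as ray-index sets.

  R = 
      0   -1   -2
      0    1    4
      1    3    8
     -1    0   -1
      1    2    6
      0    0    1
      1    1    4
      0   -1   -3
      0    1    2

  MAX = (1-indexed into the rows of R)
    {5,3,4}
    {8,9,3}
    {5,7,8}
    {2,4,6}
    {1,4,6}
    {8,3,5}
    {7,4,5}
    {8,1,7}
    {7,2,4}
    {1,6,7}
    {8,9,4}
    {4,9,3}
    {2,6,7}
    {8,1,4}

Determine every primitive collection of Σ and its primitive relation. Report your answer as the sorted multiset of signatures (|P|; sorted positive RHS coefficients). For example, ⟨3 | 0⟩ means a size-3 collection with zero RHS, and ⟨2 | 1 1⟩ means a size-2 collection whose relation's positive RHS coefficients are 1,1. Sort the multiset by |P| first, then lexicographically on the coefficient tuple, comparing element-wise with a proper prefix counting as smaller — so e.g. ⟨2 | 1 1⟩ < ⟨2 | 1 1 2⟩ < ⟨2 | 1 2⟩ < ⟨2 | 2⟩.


20 minimal non-faces of Δ(Σ) (on 9 rays):

  • {1,9}:  v_{1} + v_{9} = 0 — sig = ⟨2 | 0⟩
  • {1,3}:  v_{1} + v_{3} = v_{5} — sig = ⟨2 | 1⟩
  • {1,5}:  v_{1} + v_{5} = v_{7} — sig = ⟨2 | 1⟩
  • {2,8}:  v_{2} + v_{8} = v_{6} — sig = ⟨2 | 1⟩
  • {5,9}:  v_{5} + v_{9} = v_{3} — sig = ⟨2 | 1⟩
  • {6,8}:  v_{6} + v_{8} = v_{1} — sig = ⟨2 | 1⟩
  • {7,9}:  v_{7} + v_{9} = v_{5} — sig = ⟨2 | 1⟩
  • {6,9}:  v_{6} + v_{9} = v_{4} + v_{7} — sig = ⟨2 | 1 1⟩
  • {3,6}:  v_{3} + v_{6} = v_{4} + v_{5} + v_{7} — sig = ⟨2 | 1 1 1⟩
  • {5,6}:  v_{5} + v_{6} = v_{4} + 2·v_{7} — sig = ⟨2 | 1 2⟩
  • {2,3}:  v_{2} + v_{3} = 2·v_{4} + v_{5} + 2·v_{7} — sig = ⟨2 | 1 2 2⟩
  • {1,2}:  v_{1} + v_{2} = 2·v_{6} — sig = ⟨2 | 2⟩
  • {3,7}:  v_{3} + v_{7} = 2·v_{5} — sig = ⟨2 | 2⟩
  • {2,9}:  v_{2} + v_{9} = 2·v_{4} + 2·v_{7} — sig = ⟨2 | 2 2⟩
  • {2,5}:  v_{2} + v_{5} = 2·v_{4} + 3·v_{7} — sig = ⟨2 | 2 3⟩
  • {4,7,8}:  v_{4} + v_{7} + v_{8} = 0 — sig = ⟨3 | 0⟩
  • {1,4,7}:  v_{1} + v_{4} + v_{7} = v_{6} — sig = ⟨3 | 1⟩
  • {4,5,8}:  v_{4} + v_{5} + v_{8} = v_{9} — sig = ⟨3 | 1⟩
  • {4,6,7}:  v_{4} + v_{6} + v_{7} = v_{2} — sig = ⟨3 | 1⟩
  • {3,4,8}:  v_{3} + v_{4} + v_{8} = 2·v_{9} — sig = ⟨3 | 2⟩

so the primitive-relation signature multiset is
{ ⟨2 | 0⟩,  ⟨2 | 1⟩ ×6,  ⟨2 | 1 1⟩,  ⟨2 | 1 1 1⟩,  ⟨2 | 1 2⟩,  ⟨2 | 1 2 2⟩,  ⟨2 | 2⟩ ×2,  ⟨2 | 2 2⟩,  ⟨2 | 2 3⟩,  ⟨3 | 0⟩,  ⟨3 | 1⟩ ×3,  ⟨3 | 2⟩ }


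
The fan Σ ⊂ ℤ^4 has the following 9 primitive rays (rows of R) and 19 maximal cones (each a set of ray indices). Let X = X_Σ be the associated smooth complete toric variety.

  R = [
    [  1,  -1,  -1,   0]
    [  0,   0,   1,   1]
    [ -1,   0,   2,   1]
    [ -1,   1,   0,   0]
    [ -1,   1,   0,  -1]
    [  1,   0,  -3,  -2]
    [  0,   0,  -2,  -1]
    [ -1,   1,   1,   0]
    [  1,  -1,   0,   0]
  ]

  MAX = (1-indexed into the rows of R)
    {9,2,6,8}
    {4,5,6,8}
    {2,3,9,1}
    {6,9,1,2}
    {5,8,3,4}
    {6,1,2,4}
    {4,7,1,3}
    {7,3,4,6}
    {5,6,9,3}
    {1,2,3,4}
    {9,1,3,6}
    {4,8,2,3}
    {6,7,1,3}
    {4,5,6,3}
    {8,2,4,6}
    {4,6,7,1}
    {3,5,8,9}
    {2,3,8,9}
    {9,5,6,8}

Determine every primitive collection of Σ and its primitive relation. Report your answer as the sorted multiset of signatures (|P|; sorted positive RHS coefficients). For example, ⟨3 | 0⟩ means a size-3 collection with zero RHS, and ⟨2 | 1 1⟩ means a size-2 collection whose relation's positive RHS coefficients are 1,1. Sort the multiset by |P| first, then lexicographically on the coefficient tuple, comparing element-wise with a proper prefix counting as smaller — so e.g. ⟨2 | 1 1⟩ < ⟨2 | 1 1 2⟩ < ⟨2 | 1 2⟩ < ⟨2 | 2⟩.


Δ(Σ) — 9 vertices, 11 min non-faces:

  • {1,8}:  v_{1} + v_{8} = 0 — sig = ⟨2 | 0⟩
  • {4,9}:  v_{4} + v_{9} = 0 — sig = ⟨2 | 0⟩
  • {2,5}:  v_{2} + v_{5} = v_{8} — sig = ⟨2 | 1⟩
  • {1,5}:  v_{1} + v_{5} = v_{3} + v_{6} — sig = ⟨2 | 1 1⟩
  • {2,7}:  v_{2} + v_{7} = v_{1} + v_{4} — sig = ⟨2 | 1 1⟩
  • {7,8}:  v_{7} + v_{8} = v_{3} + v_{4} + v_{6} — sig = ⟨2 | 1 1 1⟩
  • {7,9}:  v_{7} + v_{9} = v_{1} + v_{3} + v_{6} — sig = ⟨2 | 1 1 1⟩
  • {5,7}:  v_{5} + v_{7} = 2·v_{3} + v_{4} + 2·v_{6} — sig = ⟨2 | 1 2 2⟩
  • {2,3,6}:  v_{2} + v_{3} + v_{6} = 0 — sig = ⟨3 | 0⟩
  • {3,6,8}:  v_{3} + v_{6} + v_{8} = v_{5} — sig = ⟨3 | 1⟩
  • {1,3,4,6}:  v_{1} + v_{3} + v_{4} + v_{6} = v_{7} — sig = ⟨4 | 1⟩

so the primitive-relation signature multiset is
{ ⟨2 | 0⟩ ×2,  ⟨2 | 1⟩,  ⟨2 | 1 1⟩ ×2,  ⟨2 | 1 1 1⟩ ×2,  ⟨2 | 1 2 2⟩,  ⟨3 | 0⟩,  ⟨3 | 1⟩,  ⟨4 | 1⟩ }


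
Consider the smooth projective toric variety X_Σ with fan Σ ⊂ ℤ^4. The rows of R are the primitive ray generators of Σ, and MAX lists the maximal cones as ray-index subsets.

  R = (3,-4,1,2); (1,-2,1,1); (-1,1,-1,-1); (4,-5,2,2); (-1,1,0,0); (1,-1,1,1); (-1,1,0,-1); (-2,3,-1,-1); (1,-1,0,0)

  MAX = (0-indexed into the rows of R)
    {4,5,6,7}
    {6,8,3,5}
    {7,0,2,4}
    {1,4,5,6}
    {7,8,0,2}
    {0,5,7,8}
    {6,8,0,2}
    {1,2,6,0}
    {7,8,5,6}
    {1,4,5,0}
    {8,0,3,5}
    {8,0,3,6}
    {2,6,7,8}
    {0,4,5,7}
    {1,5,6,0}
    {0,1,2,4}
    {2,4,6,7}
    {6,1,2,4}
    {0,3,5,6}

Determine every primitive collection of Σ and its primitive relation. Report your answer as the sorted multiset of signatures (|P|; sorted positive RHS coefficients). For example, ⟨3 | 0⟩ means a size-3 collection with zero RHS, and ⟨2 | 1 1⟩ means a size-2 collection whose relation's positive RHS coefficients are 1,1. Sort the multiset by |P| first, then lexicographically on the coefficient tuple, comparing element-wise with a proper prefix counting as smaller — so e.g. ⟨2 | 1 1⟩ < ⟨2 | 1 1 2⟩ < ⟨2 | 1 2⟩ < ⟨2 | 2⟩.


|primitive collections| = 11. Relations:

  {2,5}:  v_{2} + v_{5} = 0  →  sig = ⟨2 | 0⟩
  {4,8}:  v_{4} + v_{8} = 0  →  sig = ⟨2 | 0⟩
  {1,7}:  v_{1} + v_{7} = v_{4}  →  sig = ⟨2 | 1⟩
  {1,8}:  v_{1} + v_{8} = v_{0} + v_{6}  →  sig = ⟨2 | 1 1⟩
  {3,7}:  v_{3} + v_{7} = v_{5} + v_{8}  →  sig = ⟨2 | 1 1⟩
  {2,3}:  v_{2} + v_{3} = v_{0} + v_{6} + v_{8}  →  sig = ⟨2 | 1 1 1⟩
  {3,4}:  v_{3} + v_{4} = v_{0} + v_{5} + v_{6}  →  sig = ⟨2 | 1 1 1⟩
  {1,3}:  v_{1} + v_{3} = 2·v_{0} + v_{5} + 2·v_{6}  →  sig = ⟨2 | 1 2 2⟩
  {0,6,7}:  v_{0} + v_{6} + v_{7} = 0  →  sig = ⟨3 | 0⟩
  {0,4,6}:  v_{0} + v_{4} + v_{6} = v_{1}  →  sig = ⟨3 | 1⟩
  {0,5,6,8}:  v_{0} + v_{5} + v_{6} + v_{8} = v_{3}  →  sig = ⟨4 | 1⟩

Signatures (|P|; sorted positive RHS coefficients), sorted:
    |P|=2: 8 collections, coeffs (), (), (1), (1,1), (1,1), (1,1,1), (1,1,1), (1,2,2)
    |P|=3: 2 collections, coeffs (), (1)
    |P|=4: 1 collection, coeffs (1)


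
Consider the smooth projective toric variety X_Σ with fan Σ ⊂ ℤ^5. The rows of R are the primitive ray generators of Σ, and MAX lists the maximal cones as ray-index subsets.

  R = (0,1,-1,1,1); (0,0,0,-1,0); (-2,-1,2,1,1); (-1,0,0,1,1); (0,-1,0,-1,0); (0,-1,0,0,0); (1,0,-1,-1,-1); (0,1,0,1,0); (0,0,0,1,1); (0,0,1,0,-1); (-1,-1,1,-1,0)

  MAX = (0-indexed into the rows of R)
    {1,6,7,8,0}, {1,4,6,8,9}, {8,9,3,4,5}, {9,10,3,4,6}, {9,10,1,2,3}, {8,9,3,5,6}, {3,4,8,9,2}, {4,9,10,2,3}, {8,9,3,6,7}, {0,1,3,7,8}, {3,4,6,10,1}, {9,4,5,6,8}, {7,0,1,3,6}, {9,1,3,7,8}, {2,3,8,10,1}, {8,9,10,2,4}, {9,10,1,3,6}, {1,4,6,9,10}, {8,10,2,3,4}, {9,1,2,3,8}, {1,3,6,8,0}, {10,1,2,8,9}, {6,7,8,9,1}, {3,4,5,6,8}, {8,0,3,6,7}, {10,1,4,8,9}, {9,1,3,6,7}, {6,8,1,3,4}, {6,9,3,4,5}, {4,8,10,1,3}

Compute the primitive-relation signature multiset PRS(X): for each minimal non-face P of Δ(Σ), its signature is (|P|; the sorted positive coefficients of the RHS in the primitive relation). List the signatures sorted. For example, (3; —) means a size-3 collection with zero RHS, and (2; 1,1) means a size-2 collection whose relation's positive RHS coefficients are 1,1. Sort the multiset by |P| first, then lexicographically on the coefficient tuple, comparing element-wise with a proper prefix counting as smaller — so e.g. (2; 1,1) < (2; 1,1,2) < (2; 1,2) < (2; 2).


Minimal non-faces — 20 found among 11 rays, 30 max cones:

  • {4,7}:  v_{4} + v_{7} = 0  ⇒ sig = (2; —)
  • {0,9}:  v_{0} + v_{9} = v_{7}  ⇒ sig = (2; 1)
  • {1,5}:  v_{1} + v_{5} = v_{4}  ⇒ sig = (2; 1)
  • {0,10}:  v_{0} + v_{10} = v_{1} + v_{3}  ⇒ sig = (2; 1,1)
  • {0,5}:  v_{0} + v_{5} = v_{3} + v_{6} + v_{8}  ⇒ sig = (2; 1,1,1)
  • {2,6}:  v_{2} + v_{6} = v_{3} + v_{4} + v_{9}  ⇒ sig = (2; 1,1,1)
  • {7,10}:  v_{7} + v_{10} = v_{1} + v_{3} + v_{9}  ⇒ sig = (2; 1,1,1)
  • {0,4}:  v_{0} + v_{4} = v_{1} + v_{3} + v_{6} + v_{8}  ⇒ sig = (2; 1,1,1,1)
  • {5,7}:  v_{5} + v_{7} = v_{3} + v_{6} + v_{8} + v_{9}  ⇒ sig = (2; 1,1,1,1)
  • {0,2}:  v_{0} + v_{2} = v_{1} + 2·v_{3} + v_{8} + v_{9}  ⇒ sig = (2; 1,1,1,2)
  • {5,10}:  v_{5} + v_{10} = v_{3} + 2·v_{4} + v_{9}  ⇒ sig = (2; 1,1,2)
  • {2,7}:  v_{2} + v_{7} = v_{1} + 2·v_{3} + v_{8} + 2·v_{9}  ⇒ sig = (2; 1,1,2,2)
  • {2,5}:  v_{2} + v_{5} = 2·v_{3} + 2·v_{4} + v_{8} + 2·v_{9}  ⇒ sig = (2; 1,2,2,2)
  • {6,8,10}:  v_{6} + v_{8} + v_{10} = v_{4}  ⇒ sig = (3; 1)
  • {1,2,4}:  v_{1} + v_{2} + v_{4} = v_{8} + 2·v_{10}  ⇒ sig = (3; 1,2)
  • {1,3,4,9}:  v_{1} + v_{3} + v_{4} + v_{9} = v_{10}  ⇒ sig = (4; 1)
  • {3,8,9,10}:  v_{3} + v_{8} + v_{9} + v_{10} = v_{2}  ⇒ sig = (4; 1)
  • {1,3,6,8,9}:  v_{1} + v_{3} + v_{6} + v_{8} + v_{9} = 0  ⇒ sig = (5; —)
  • {1,3,6,7,8}:  v_{1} + v_{3} + v_{6} + v_{7} + v_{8} = v_{0}  ⇒ sig = (5; 1)
  • {3,4,6,8,9}:  v_{3} + v_{4} + v_{6} + v_{8} + v_{9} = v_{5}  ⇒ sig = (5; 1)

Hence PRS(X_Σ) =
{ (2; —),  (2; 1) ×2,  (2; 1,1),  (2; 1,1,1) ×3,  (2; 1,1,1,1) ×2,  (2; 1,1,1,2),  (2; 1,1,2),  (2; 1,1,2,2),  (2; 1,2,2,2),  (3; 1),  (3; 1,2),  (4; 1) ×2,  (5; —),  (5; 1) ×2 }


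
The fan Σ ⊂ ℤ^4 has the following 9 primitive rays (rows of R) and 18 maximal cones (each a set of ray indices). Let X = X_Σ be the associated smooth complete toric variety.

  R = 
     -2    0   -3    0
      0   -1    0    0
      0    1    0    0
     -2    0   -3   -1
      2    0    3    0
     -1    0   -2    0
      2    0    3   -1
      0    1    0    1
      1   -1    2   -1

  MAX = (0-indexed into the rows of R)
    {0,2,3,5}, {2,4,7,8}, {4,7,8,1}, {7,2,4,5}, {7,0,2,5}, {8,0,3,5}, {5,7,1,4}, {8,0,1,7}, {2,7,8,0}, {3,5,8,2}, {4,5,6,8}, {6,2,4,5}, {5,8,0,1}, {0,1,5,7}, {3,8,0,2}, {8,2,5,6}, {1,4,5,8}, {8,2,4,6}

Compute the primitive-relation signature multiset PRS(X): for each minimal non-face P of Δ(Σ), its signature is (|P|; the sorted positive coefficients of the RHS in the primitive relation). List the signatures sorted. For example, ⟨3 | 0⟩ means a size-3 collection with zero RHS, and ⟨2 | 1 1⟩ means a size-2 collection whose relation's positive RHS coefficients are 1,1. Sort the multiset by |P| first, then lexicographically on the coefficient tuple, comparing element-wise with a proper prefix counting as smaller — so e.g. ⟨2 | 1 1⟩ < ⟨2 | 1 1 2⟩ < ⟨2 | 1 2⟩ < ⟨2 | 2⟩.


Σ has 12 primitive collections:

  • {0,4}:  v_{0} + v_{4} = 0  ⟹  sig = ⟨2 | 0⟩
  • {1,2}:  v_{1} + v_{2} = 0  ⟹  sig = ⟨2 | 0⟩
  • {3,7}:  v_{3} + v_{7} = v_{0} + v_{2}  ⟹  sig = ⟨2 | 1 1⟩
  • {6,7}:  v_{6} + v_{7} = v_{2} + v_{4}  ⟹  sig = ⟨2 | 1 1⟩
  • {0,6}:  v_{0} + v_{6} = v_{2} + v_{5} + v_{8}  ⟹  sig = ⟨2 | 1 1 1⟩
  • {1,3}:  v_{1} + v_{3} = v_{0} + v_{5} + v_{8}  ⟹  sig = ⟨2 | 1 1 1⟩
  • {1,6}:  v_{1} + v_{6} = v_{4} + v_{5} + v_{8}  ⟹  sig = ⟨2 | 1 1 1⟩
  • {3,4}:  v_{3} + v_{4} = v_{2} + v_{5} + v_{8}  ⟹  sig = ⟨2 | 1 1 1⟩
  • {3,6}:  v_{3} + v_{6} = 2·v_{2} + 2·v_{5} + 2·v_{8}  ⟹  sig = ⟨2 | 2 2 2⟩
  • {5,7,8}:  v_{5} + v_{7} + v_{8} = 0  ⟹  sig = ⟨3 | 0⟩
  • {0,2,5,8}:  v_{0} + v_{2} + v_{5} + v_{8} = v_{3}  ⟹  sig = ⟨4 | 1⟩
  • {2,4,5,8}:  v_{2} + v_{4} + v_{5} + v_{8} = v_{6}  ⟹  sig = ⟨4 | 1⟩

so the primitive-relation signature multiset is
{ ⟨2 | 0⟩ ×2,  ⟨2 | 1 1⟩ ×2,  ⟨2 | 1 1 1⟩ ×4,  ⟨2 | 2 2 2⟩,  ⟨3 | 0⟩,  ⟨4 | 1⟩ ×2 }


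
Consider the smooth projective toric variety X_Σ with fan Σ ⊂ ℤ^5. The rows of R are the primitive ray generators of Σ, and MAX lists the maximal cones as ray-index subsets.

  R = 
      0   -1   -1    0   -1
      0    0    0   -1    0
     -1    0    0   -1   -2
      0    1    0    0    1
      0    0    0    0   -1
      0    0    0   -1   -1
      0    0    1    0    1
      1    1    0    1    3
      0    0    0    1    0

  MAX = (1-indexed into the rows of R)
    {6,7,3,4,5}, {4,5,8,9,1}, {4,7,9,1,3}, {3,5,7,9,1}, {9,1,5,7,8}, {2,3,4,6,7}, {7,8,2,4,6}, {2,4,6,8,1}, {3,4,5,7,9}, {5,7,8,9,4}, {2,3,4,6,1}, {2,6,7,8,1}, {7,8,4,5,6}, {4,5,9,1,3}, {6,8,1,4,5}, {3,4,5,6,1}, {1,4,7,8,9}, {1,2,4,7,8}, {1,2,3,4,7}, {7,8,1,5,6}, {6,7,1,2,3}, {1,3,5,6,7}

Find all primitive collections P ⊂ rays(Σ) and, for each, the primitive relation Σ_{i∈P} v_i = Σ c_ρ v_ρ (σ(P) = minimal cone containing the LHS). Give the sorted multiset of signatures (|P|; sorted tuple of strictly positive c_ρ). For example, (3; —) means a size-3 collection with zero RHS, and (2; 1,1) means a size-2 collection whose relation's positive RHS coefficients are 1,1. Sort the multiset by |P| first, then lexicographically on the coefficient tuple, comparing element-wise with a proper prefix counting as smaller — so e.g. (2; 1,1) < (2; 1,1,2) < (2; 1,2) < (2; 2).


Δ(Σ) — 9 vertices, 6 min non-faces:

  P = {2,9}:  v_{2} + v_{9} = 0  so sig = (2; —)
  P = {2,5}:  v_{2} + v_{5} = v_{6}  so sig = (2; 1)
  P = {3,8}:  v_{3} + v_{8} = v_{4}  so sig = (2; 1)
  P = {6,9}:  v_{6} + v_{9} = v_{5}  so sig = (2; 1)
  P = {1,4,5,7}:  v_{1} + v_{4} + v_{5} + v_{7} = 0  so sig = (4; —)
  P = {1,4,6,7}:  v_{1} + v_{4} + v_{6} + v_{7} = v_{2}  so sig = (4; 1)

so the primitive-relation signature multiset is
{ (2; —),  (2; 1) ×3,  (4; —),  (4; 1) }


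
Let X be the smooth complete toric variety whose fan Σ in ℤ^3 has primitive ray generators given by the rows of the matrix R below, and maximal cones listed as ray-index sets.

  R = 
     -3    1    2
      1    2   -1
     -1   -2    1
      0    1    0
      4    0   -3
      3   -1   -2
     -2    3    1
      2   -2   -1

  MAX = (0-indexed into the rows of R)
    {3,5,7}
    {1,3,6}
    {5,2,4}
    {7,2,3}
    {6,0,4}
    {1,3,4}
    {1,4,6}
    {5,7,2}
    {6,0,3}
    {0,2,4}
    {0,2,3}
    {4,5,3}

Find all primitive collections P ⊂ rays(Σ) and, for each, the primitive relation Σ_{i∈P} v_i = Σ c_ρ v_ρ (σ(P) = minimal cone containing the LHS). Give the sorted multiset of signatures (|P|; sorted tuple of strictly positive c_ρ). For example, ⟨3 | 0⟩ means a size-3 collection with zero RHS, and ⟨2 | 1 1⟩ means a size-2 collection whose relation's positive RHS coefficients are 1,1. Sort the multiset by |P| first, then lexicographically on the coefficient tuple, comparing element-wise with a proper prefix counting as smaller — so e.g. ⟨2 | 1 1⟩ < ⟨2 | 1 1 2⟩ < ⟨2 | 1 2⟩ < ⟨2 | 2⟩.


|primitive collections| = 14. Relations:

  P = {0,5}:  v_{0} + v_{5} = 0 — sig = ⟨2 | 0⟩
  P = {1,2}:  v_{1} + v_{2} = 0 — sig = ⟨2 | 0⟩
  P = {0,1}:  v_{0} + v_{1} = v_{6} — sig = ⟨2 | 1⟩
  P = {2,6}:  v_{2} + v_{6} = v_{0} — sig = ⟨2 | 1⟩
  P = {5,6}:  v_{5} + v_{6} = v_{1} — sig = ⟨2 | 1⟩
  P = {6,7}:  v_{6} + v_{7} = v_{3} — sig = ⟨2 | 1⟩
  P = {0,7}:  v_{0} + v_{7} = v_{2} + v_{3} — sig = ⟨2 | 1 1⟩
  P = {1,5}:  v_{1} + v_{5} = v_{3} + v_{4} — sig = ⟨2 | 1 1⟩
  P = {1,7}:  v_{1} + v_{7} = v_{3} + v_{5} — sig = ⟨2 | 1 1⟩
  P = {4,7}:  v_{4} + v_{7} = 2·v_{5} — sig = ⟨2 | 2⟩
  P = {0,3,4}:  v_{0} + v_{3} + v_{4} = v_{1} — sig = ⟨3 | 1⟩
  P = {2,3,4}:  v_{2} + v_{3} + v_{4} = v_{5} — sig = ⟨3 | 1⟩
  P = {2,3,5}:  v_{2} + v_{3} + v_{5} = v_{7} — sig = ⟨3 | 1⟩
  P = {3,4,6}:  v_{3} + v_{4} + v_{6} = 2·v_{1} — sig = ⟨3 | 2⟩

Signatures (|P|; sorted positive RHS coefficients), sorted:
{ ⟨2 | 0⟩ ×2,  ⟨2 | 1⟩ ×4,  ⟨2 | 1 1⟩ ×3,  ⟨2 | 2⟩,  ⟨3 | 1⟩ ×3,  ⟨3 | 2⟩ }


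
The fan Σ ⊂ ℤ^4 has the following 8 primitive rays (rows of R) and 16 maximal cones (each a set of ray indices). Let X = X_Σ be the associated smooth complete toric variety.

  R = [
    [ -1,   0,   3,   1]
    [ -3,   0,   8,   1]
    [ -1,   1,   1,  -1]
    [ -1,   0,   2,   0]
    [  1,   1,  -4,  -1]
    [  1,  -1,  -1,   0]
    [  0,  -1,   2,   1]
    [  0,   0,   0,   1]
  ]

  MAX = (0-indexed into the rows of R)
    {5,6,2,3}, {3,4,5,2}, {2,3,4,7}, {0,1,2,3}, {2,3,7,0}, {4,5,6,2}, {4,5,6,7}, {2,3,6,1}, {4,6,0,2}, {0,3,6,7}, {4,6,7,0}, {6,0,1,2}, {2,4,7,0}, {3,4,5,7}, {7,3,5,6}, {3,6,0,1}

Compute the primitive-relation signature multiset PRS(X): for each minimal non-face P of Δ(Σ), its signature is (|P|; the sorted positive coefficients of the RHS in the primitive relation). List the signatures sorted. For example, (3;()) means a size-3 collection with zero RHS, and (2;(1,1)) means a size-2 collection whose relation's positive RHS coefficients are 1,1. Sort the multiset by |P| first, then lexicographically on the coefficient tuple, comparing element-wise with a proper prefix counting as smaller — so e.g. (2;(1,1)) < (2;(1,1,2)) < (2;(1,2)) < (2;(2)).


9 minimal non-faces of Δ(Σ) (on 8 rays):

  P={0,5}:  v_{0} + v_{5} = v_{6}  so sig = (2;(1))
  P={1,4}:  v_{1} + v_{4} = v_{0} + v_{2}  so sig = (2;(1,1))
  P={1,5}:  v_{1} + v_{5} = v_{2} + v_{3} + 2·v_{6}  so sig = (2;(1,1,2))
  P={1,7}:  v_{1} + v_{7} = 2·v_{0} + v_{3}  so sig = (2;(1,2))
  P={2,5,7}:  v_{2} + v_{5} + v_{7} = 0  so sig = (3;())
  P={3,4,6}:  v_{3} + v_{4} + v_{6} = 0  so sig = (3;())
  P={2,6,7}:  v_{2} + v_{6} + v_{7} = v_{0}  so sig = (3;(1))
  P={0,3,4}:  v_{0} + v_{3} + v_{4} = v_{2} + v_{7}  so sig = (3;(1,1))
  P={0,2,3,6}:  v_{0} + v_{2} + v_{3} + v_{6} = v_{1}  so sig = (4;(1))

Hence PRS(X_Σ) =
    |P|=2: 4 collections, coeffs (1), (1,1), (1,1,2), (1,2)
    |P|=3: 4 collections, coeffs (), (), (1), (1,1)
    |P|=4: 1 collection, coeffs (1)


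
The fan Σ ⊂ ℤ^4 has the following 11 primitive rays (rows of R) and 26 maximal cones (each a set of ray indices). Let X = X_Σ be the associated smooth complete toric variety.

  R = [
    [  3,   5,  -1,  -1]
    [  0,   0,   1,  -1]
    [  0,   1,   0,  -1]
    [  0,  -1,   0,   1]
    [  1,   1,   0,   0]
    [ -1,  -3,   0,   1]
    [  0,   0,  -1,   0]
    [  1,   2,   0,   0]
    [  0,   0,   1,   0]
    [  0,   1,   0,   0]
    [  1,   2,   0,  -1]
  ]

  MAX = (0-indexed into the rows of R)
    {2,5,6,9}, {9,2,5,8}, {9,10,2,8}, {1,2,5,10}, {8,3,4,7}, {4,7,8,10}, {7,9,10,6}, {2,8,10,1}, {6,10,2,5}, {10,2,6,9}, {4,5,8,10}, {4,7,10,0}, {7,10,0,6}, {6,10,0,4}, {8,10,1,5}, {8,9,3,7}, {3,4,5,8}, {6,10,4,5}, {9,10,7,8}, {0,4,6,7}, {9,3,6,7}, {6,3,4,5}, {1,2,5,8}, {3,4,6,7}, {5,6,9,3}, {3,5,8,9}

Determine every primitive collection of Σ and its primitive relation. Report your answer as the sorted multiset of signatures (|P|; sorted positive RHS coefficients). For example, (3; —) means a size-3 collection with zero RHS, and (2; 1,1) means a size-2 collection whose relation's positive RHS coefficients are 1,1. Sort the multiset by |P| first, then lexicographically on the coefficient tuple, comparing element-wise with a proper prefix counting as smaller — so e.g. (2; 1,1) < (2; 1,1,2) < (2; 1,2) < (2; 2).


21 collections generate NE(X_Σ); each relation:

  P={2,3}:  v_{2} + v_{3} = 0  so sig = (2; —)
  P={6,8}:  v_{6} + v_{8} = 0  so sig = (2; —)
  P={2,4}:  v_{2} + v_{4} = v_{10}  so sig = (2; 1)
  P={3,10}:  v_{3} + v_{10} = v_{4}  so sig = (2; 1)
  P={4,9}:  v_{4} + v_{9} = v_{7}  so sig = (2; 1)
  P={5,7}:  v_{5} + v_{7} = v_{3}  so sig = (2; 1)
  P={1,7}:  v_{1} + v_{7} = v_{8} + v_{10}  so sig = (2; 1,1)
  P={1,9}:  v_{1} + v_{9} = v_{2} + v_{8}  so sig = (2; 1,1)
  P={2,7}:  v_{2} + v_{7} = v_{9} + v_{10}  so sig = (2; 1,1)
  P={0,8}:  v_{0} + v_{8} = v_{4} + v_{7} + v_{10}  so sig = (2; 1,1,1)
  P={1,3}:  v_{1} + v_{3} = v_{5} + v_{8} + v_{10}  so sig = (2; 1,1,1)
  P={1,6}:  v_{1} + v_{6} = v_{2} + v_{5} + v_{10}  so sig = (2; 1,1,1)
  P={0,2}:  v_{0} + v_{2} = v_{6} + v_{7} + 2·v_{10}  so sig = (2; 1,1,2)
  P={0,3}:  v_{0} + v_{3} = 2·v_{4} + v_{6} + v_{7}  so sig = (2; 1,1,2)
  P={0,9}:  v_{0} + v_{9} = v_{6} + 2·v_{7} + v_{10}  so sig = (2; 1,1,2)
  P={1,4}:  v_{1} + v_{4} = v_{5} + v_{8} + 2·v_{10}  so sig = (2; 1,1,2)
  P={0,1}:  v_{0} + v_{1} = v_{4} + 2·v_{10}  so sig = (2; 1,2)
  P={0,5}:  v_{0} + v_{5} = 2·v_{4} + v_{6}  so sig = (2; 1,2)
  P={5,9,10}:  v_{5} + v_{9} + v_{10} = 0  so sig = (3; —)
  P={2,5,8,10}:  v_{2} + v_{5} + v_{8} + v_{10} = v_{1}  so sig = (4; 1)
  P={4,6,7,10}:  v_{4} + v_{6} + v_{7} + v_{10} = v_{0}  so sig = (4; 1)

Sorted signature multiset PRS(X):
[(2; —), (2; —), (2; 1), (2; 1), (2; 1), (2; 1), (2; 1,1), (2; 1,1), (2; 1,1), (2; 1,1,1), (2; 1,1,1), (2; 1,1,1), (2; 1,1,2), (2; 1,1,2), (2; 1,1,2), (2; 1,1,2), (2; 1,2), (2; 1,2), (3; —), (4; 1), (4; 1)]
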